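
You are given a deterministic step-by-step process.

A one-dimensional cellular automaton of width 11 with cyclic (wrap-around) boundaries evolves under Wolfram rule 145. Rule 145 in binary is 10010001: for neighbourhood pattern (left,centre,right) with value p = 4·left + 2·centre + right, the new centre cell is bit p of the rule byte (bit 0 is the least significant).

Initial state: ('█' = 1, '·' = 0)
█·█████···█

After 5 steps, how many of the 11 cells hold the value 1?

5

step 0: █·█████···█
step 1: ···███·██··
step 2: ██··█····██
step 3: █·█··███··█
step 4: ···█··█·█··
step 5: ██··█····██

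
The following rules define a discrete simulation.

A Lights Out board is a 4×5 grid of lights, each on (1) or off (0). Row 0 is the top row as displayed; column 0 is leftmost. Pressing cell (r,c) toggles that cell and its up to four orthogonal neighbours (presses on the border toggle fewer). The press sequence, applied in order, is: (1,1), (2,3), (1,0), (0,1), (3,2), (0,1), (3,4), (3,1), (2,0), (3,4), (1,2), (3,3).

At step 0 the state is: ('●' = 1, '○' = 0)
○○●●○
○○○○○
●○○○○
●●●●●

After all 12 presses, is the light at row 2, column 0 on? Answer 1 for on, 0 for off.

step 0: ○○●●○
○○○○○
●○○○○
●●●●●
step 1: ○●●●○
●●●○○
●●○○○
●●●●●
step 2: ○●●●○
●●●●○
●●●●●
●●●○●
step 3: ●●●●○
○○●●○
○●●●●
●●●○●
step 4: ○○○●○
○●●●○
○●●●●
●●●○●
step 5: ○○○●○
○●●●○
○●○●●
●○○●●
step 6: ●●●●○
○○●●○
○●○●●
●○○●●
step 7: ●●●●○
○○●●○
○●○●○
●○○○○
step 8: ●●●●○
○○●●○
○○○●○
○●●○○
step 9: ●●●●○
●○●●○
●●○●○
●●●○○
step 10: ●●●●○
●○●●○
●●○●●
●●●●●
step 11: ●●○●○
●●○○○
●●●●●
●●●●●
step 12: ●●○●○
●●○○○
●●●○●
●●○○○

1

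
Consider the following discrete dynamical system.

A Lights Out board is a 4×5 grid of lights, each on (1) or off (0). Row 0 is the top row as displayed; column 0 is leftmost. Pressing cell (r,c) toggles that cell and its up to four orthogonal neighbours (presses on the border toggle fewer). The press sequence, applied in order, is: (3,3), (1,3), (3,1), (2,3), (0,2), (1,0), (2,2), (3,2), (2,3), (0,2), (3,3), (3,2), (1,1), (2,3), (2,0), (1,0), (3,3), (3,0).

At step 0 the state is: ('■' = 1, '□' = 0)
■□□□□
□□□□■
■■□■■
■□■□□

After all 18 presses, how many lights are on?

step 0: ■□□□□
□□□□■
■■□■■
■□■□□
step 1: ■□□□□
□□□□■
■■□□■
■□□■■
step 2: ■□□■□
□□■■□
■■□■■
■□□■■
step 3: ■□□■□
□□■■□
■□□■■
□■■■■
step 4: ■□□■□
□□■□□
■□■□□
□■■□■
step 5: ■■■□□
□□□□□
■□■□□
□■■□■
step 6: □■■□□
■■□□□
□□■□□
□■■□■
step 7: □■■□□
■■■□□
□■□■□
□■□□■
step 8: □■■□□
■■■□□
□■■■□
□□■■■
step 9: □■■□□
■■■■□
□■□□■
□□■□■
step 10: □□□■□
■■□■□
□■□□■
□□■□■
step 11: □□□■□
■■□■□
□■□■■
□□□■□
step 12: □□□■□
■■□■□
□■■■■
□■■□□
step 13: □■□■□
□□■■□
□□■■■
□■■□□
step 14: □■□■□
□□■□□
□□□□□
□■■■□
step 15: □■□■□
■□■□□
■■□□□
■■■■□
step 16: ■■□■□
□■■□□
□■□□□
■■■■□
step 17: ■■□■□
□■■□□
□■□■□
■■□□■
step 18: ■■□■□
□■■□□
■■□■□
□□□□■

9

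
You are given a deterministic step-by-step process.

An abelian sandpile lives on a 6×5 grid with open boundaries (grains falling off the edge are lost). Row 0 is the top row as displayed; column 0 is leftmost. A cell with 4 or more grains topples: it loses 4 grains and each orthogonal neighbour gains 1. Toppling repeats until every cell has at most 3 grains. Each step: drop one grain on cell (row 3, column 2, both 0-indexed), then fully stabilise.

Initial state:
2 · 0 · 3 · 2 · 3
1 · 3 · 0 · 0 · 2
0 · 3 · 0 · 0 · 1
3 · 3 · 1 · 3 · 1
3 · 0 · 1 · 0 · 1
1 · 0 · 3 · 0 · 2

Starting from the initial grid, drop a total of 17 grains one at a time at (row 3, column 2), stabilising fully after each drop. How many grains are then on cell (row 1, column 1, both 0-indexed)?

1

0) 2 · 0 · 3 · 2 · 3
1 · 3 · 0 · 0 · 2
0 · 3 · 0 · 0 · 1
3 · 3 · 1 · 3 · 1
3 · 0 · 1 · 0 · 1
1 · 0 · 3 · 0 · 2
1) 2 · 0 · 3 · 2 · 3
1 · 3 · 0 · 0 · 2
0 · 3 · 0 · 0 · 1
3 · 3 · 2 · 3 · 1
3 · 0 · 1 · 0 · 1
1 · 0 · 3 · 0 · 2
2) 2 · 0 · 3 · 2 · 3
1 · 3 · 0 · 0 · 2
0 · 3 · 0 · 0 · 1
3 · 3 · 3 · 3 · 1
3 · 0 · 1 · 0 · 1
1 · 0 · 3 · 0 · 2
3) 2 · 1 · 3 · 2 · 3
2 · 0 · 1 · 0 · 2
2 · 1 · 2 · 1 · 1
1 · 2 · 2 · 0 · 2
0 · 2 · 2 · 1 · 1
2 · 0 · 3 · 0 · 2
4) 2 · 1 · 3 · 2 · 3
2 · 0 · 1 · 0 · 2
2 · 1 · 2 · 1 · 1
1 · 2 · 3 · 0 · 2
0 · 2 · 2 · 1 · 1
2 · 0 · 3 · 0 · 2
5) 2 · 1 · 3 · 2 · 3
2 · 0 · 1 · 0 · 2
2 · 1 · 3 · 1 · 1
1 · 3 · 0 · 1 · 2
0 · 2 · 3 · 1 · 1
2 · 0 · 3 · 0 · 2
6) 2 · 1 · 3 · 2 · 3
2 · 0 · 1 · 0 · 2
2 · 1 · 3 · 1 · 1
1 · 3 · 1 · 1 · 2
0 · 2 · 3 · 1 · 1
2 · 0 · 3 · 0 · 2
7) 2 · 1 · 3 · 2 · 3
2 · 0 · 1 · 0 · 2
2 · 1 · 3 · 1 · 1
1 · 3 · 2 · 1 · 2
0 · 2 · 3 · 1 · 1
2 · 0 · 3 · 0 · 2
8) 2 · 1 · 3 · 2 · 3
2 · 0 · 1 · 0 · 2
2 · 1 · 3 · 1 · 1
1 · 3 · 3 · 1 · 2
0 · 2 · 3 · 1 · 1
2 · 0 · 3 · 0 · 2
9) 2 · 1 · 3 · 2 · 3
2 · 0 · 2 · 0 · 2
2 · 3 · 0 · 2 · 1
2 · 1 · 3 · 2 · 2
1 · 0 · 2 · 2 · 1
2 · 2 · 0 · 1 · 2
10) 2 · 1 · 3 · 2 · 3
2 · 0 · 2 · 0 · 2
2 · 3 · 1 · 2 · 1
2 · 2 · 0 · 3 · 2
1 · 0 · 3 · 2 · 1
2 · 2 · 0 · 1 · 2
11) 2 · 1 · 3 · 2 · 3
2 · 0 · 2 · 0 · 2
2 · 3 · 1 · 2 · 1
2 · 2 · 1 · 3 · 2
1 · 0 · 3 · 2 · 1
2 · 2 · 0 · 1 · 2
12) 2 · 1 · 3 · 2 · 3
2 · 0 · 2 · 0 · 2
2 · 3 · 1 · 2 · 1
2 · 2 · 2 · 3 · 2
1 · 0 · 3 · 2 · 1
2 · 2 · 0 · 1 · 2
13) 2 · 1 · 3 · 2 · 3
2 · 0 · 2 · 0 · 2
2 · 3 · 1 · 2 · 1
2 · 2 · 3 · 3 · 2
1 · 0 · 3 · 2 · 1
2 · 2 · 0 · 1 · 2
14) 2 · 1 · 3 · 2 · 3
2 · 0 · 2 · 0 · 2
2 · 3 · 2 · 3 · 1
2 · 3 · 2 · 1 · 3
1 · 1 · 1 · 0 · 2
2 · 2 · 1 · 2 · 2
15) 2 · 1 · 3 · 2 · 3
2 · 0 · 2 · 0 · 2
2 · 3 · 2 · 3 · 1
2 · 3 · 3 · 1 · 3
1 · 1 · 1 · 0 · 2
2 · 2 · 1 · 2 · 2
16) 2 · 1 · 3 · 2 · 3
2 · 1 · 3 · 1 · 2
3 · 1 · 1 · 0 · 2
3 · 1 · 2 · 3 · 3
1 · 2 · 2 · 0 · 2
2 · 2 · 1 · 2 · 2
17) 2 · 1 · 3 · 2 · 3
2 · 1 · 3 · 1 · 2
3 · 1 · 1 · 0 · 2
3 · 1 · 3 · 3 · 3
1 · 2 · 2 · 0 · 2
2 · 2 · 1 · 2 · 2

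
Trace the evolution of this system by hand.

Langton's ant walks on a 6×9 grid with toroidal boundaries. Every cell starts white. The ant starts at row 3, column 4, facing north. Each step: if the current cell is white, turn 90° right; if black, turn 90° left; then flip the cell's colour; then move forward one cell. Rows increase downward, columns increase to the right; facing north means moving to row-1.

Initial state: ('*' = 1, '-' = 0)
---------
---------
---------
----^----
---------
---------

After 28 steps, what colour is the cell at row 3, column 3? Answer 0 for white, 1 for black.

0

step 0: ---------
---------
---------
----^----
---------
---------
step 1: ---------
---------
---------
----*>---
---------
---------
step 2: ---------
---------
---------
----**---
-----v---
---------
step 3: ---------
---------
---------
----**---
----<*---
---------
step 4: ---------
---------
---------
----^*---
----**---
---------
step 5: ---------
---------
---------
---<-*---
----**---
---------
step 6: ---------
---------
---^-----
---*-*---
----**---
---------
step 7: ---------
---------
---*>----
---*-*---
----**---
---------
step 8: ---------
---------
---**----
---*v*---
----**---
---------
step 9: ---------
---------
---**----
---<**---
----**---
---------
step 10: ---------
---------
---**----
----**---
---v**---
---------
step 11: ---------
---------
---**----
----**---
--<***---
---------
step 12: ---------
---------
---**----
--^-**---
--****---
---------
step 13: ---------
---------
---**----
--*>**---
--****---
---------
step 14: ---------
---------
---**----
--****---
--*v**---
---------
step 15: ---------
---------
---**----
--****---
--*->*---
---------
step 16: ---------
---------
---**----
--**^*---
--*--*---
---------
step 17: ---------
---------
---**----
--*<-*---
--*--*---
---------
step 18: ---------
---------
---**----
--*--*---
--*v-*---
---------
step 19: ---------
---------
---**----
--*--*---
--<*-*---
---------
step 20: ---------
---------
---**----
--*--*---
---*-*---
--v------
step 21: ---------
---------
---**----
--*--*---
---*-*---
-<*------
step 22: ---------
---------
---**----
--*--*---
-^-*-*---
-**------
step 23: ---------
---------
---**----
--*--*---
-*>*-*---
-**------
step 24: ---------
---------
---**----
--*--*---
-***-*---
-*v------
step 25: ---------
---------
---**----
--*--*---
-***-*---
-*->-----
step 26: ---v-----
---------
---**----
--*--*---
-***-*---
-*-*-----
step 27: --<*-----
---------
---**----
--*--*---
-***-*---
-*-*-----
step 28: --**-----
---------
---**----
--*--*---
-***-*---
-*^*-----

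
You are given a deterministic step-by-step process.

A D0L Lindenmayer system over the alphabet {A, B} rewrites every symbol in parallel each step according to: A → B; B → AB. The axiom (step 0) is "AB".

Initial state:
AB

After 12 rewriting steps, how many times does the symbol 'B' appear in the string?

377

k=0  AB
k=1  BAB
k=2  ABBAB
k=3  BABABBAB
k=4  ABBABBABABBAB
k=5  BABABBABABBABBABABBAB
k=6  ABBABBABABBABBABABBABABBABBABABBAB
k=7  BABABBABABBABBABABBABABBABBABABBABBABABBABABBABBABABBAB
k=8  ABBABBABABBABBABABBABABBABBABABBABBABABBABABBABBABABBABABBABBABABBABBABABBABABBABBABABBAB
k=9  BABABBABABBABBABABBABABBABBABABBABBABABBABABBABBABABBABABB…BABBABABBABABBABBABABBABABBABBABABBABBABABBABABBABBABABBAB  (len 144)
k=10  ABBABBABABBABBABABBABABBABBABABBABBABABBABABBABBABABBABABB…BABBABABBABABBABBABABBABABBABBABABBABBABABBABABBABBABABBAB  (len 233)
k=11  BABABBABABBABBABABBABABBABBABABBABBABABBABABBABBABABBABABB…BABBABABBABABBABBABABBABABBABBABABBABBABABBABABBABBABABBAB  (len 377)
k=12  ABBABBABABBABBABABBABABBABBABABBABBABABBABABBABBABABBABABB…BABBABABBABABBABBABABBABABBABBABABBABBABABBABABBABBABABBAB  (len 610)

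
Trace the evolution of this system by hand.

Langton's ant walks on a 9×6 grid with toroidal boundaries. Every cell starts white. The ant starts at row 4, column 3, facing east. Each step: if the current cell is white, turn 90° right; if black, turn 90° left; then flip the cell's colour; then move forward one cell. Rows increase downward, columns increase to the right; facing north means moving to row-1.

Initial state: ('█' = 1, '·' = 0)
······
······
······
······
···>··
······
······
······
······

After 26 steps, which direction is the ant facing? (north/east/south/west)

k=0  ······
······
······
······
···>··
······
······
······
······
k=1  ······
······
······
······
···█··
···v··
······
······
······
k=2  ······
······
······
······
···█··
··<█··
······
······
······
k=3  ······
······
······
······
··^█··
··██··
······
······
······
k=4  ······
······
······
······
··█>··
··██··
······
······
······
k=5  ······
······
······
···^··
··█···
··██··
······
······
······
k=6  ······
······
······
···█>·
··█···
··██··
······
······
······
k=7  ······
······
······
···██·
··█·v·
··██··
······
······
······
k=8  ······
······
······
···██·
··█<█·
··██··
······
······
······
k=9  ······
······
······
···^█·
··███·
··██··
······
······
······
k=10  ······
······
······
··<·█·
··███·
··██··
······
······
······
k=11  ······
······
··^···
··█·█·
··███·
··██··
······
······
······
k=12  ······
······
··█>··
··█·█·
··███·
··██··
······
······
······
k=13  ······
······
··██··
··█v█·
··███·
··██··
······
······
······
k=14  ······
······
··██··
··<██·
··███·
··██··
······
······
······
k=15  ······
······
··██··
···██·
··v██·
··██··
······
······
······
k=16  ······
······
··██··
···██·
···>█·
··██··
······
······
······
k=17  ······
······
··██··
···^█·
····█·
··██··
······
······
······
k=18  ······
······
··██··
··<·█·
····█·
··██··
······
······
······
k=19  ······
······
··^█··
··█·█·
····█·
··██··
······
······
······
k=20  ······
······
·<·█··
··█·█·
····█·
··██··
······
······
······
k=21  ······
·^····
·█·█··
··█·█·
····█·
··██··
······
······
······
k=22  ······
·█>···
·█·█··
··█·█·
····█·
··██··
······
······
······
k=23  ······
·██···
·█v█··
··█·█·
····█·
··██··
······
······
······
k=24  ······
·██···
·<██··
··█·█·
····█·
··██··
······
······
······
k=25  ······
·██···
··██··
·v█·█·
····█·
··██··
······
······
······
k=26  ······
·██···
··██··
<██·█·
····█·
··██··
······
······
······

west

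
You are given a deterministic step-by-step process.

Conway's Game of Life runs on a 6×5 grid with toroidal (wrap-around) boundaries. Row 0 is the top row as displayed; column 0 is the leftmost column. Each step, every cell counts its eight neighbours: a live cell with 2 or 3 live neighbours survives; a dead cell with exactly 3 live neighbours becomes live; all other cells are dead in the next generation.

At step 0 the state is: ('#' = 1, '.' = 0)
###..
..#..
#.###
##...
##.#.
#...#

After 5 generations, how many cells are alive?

3

[0] ###..
..#..
#.###
##...
##.#.
#...#
[1] #.###
.....
#.###
.....
..#..
...#.
[2] ..###
.....
...##
.##.#
.....
.#...
[3] ..##.
..#..
#.###
#.#.#
###..
..##.
[4] .#...
.....
#.#..
.....
#....
....#
[5] .....
.#...
.....
.#...
.....
#....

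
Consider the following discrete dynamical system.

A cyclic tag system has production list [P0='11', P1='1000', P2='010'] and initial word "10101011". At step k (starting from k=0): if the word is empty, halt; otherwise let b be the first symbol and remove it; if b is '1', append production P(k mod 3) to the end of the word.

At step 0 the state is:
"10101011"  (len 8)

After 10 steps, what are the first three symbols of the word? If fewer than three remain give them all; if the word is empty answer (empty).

010

t=0: "10101011"  (len 8)
t=1: "010101111"  (len 9)
t=2: "10101111"  (len 8)
t=3: "0101111010"  (len 10)
t=4: "101111010"  (len 9)
t=5: "011110101000"  (len 12)
t=6: "11110101000"  (len 11)
t=7: "111010100011"  (len 12)
t=8: "110101000111000"  (len 15)
t=9: "10101000111000010"  (len 17)
t=10: "010100011100001011"  (len 18)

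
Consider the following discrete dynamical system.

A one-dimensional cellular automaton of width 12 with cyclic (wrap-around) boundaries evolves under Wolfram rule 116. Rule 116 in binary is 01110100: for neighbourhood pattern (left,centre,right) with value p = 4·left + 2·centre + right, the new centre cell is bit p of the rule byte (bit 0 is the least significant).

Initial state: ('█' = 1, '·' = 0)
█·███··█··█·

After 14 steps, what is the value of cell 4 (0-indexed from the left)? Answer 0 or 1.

0

[0] █·███··█··█·
[1] ██··██·██·██
[2] ·██··██·██··
[3] ··██··██·██·
[4] ···██··██·██
[5] █···██··██·█
[6] ██···██··██·
[7] ·██···██··██
[8] █·██···██··█
[9] ██·██···██··
[10] ·██·██···██·
[11] ··██·██···██
[12] █··██·██···█
[13] ██··██·██···
[14] ·██··██·██··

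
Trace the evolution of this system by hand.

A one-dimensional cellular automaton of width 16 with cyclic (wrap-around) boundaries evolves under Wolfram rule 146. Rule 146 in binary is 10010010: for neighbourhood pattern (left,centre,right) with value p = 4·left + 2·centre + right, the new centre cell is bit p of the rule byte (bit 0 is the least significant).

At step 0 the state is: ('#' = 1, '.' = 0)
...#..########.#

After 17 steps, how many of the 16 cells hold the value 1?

0) ...#..########.#
1) #.#.##.######...
2) ........####.#.#
3) #......#.##.....
4) .#....#....#...#
5) ..#..#.#..#.#.#.
6) .#.##...##.....#
7) .....#.#..#...#.
8) ....#...##.#.#.#
9) #..#.#.#........
10) .##.....#......#
11) ...#...#.#....#.
12) ..#.#.#...#..#.#
13) ##.....#.#.##...
14) ..#...#......#.#
15) ##.#.#.#....#...
16) ........#..#.#.#
17) #......#.##.....

4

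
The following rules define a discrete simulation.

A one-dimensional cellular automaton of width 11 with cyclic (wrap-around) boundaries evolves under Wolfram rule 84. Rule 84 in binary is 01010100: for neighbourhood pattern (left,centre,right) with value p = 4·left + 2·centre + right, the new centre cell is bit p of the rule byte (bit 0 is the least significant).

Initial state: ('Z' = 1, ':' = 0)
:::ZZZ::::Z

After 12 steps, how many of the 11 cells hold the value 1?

k=0  :::ZZZ::::Z
k=1  Z::::ZZ:::Z
k=2  ZZ::::ZZ:::
k=3  :ZZ::::ZZ::
k=4  ::ZZ::::ZZ:
k=5  :::ZZ::::ZZ
k=6  Z:::ZZ::::Z
k=7  ZZ:::ZZ::::
k=8  :ZZ:::ZZ:::
k=9  ::ZZ:::ZZ::
k=10  :::ZZ:::ZZ:
k=11  ::::ZZ:::ZZ
k=12  Z::::ZZ:::Z

4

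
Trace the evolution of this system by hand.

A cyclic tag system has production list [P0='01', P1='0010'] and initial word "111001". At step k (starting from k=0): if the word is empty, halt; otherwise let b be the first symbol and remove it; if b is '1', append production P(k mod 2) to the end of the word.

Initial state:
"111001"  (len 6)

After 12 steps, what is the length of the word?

step 0: "111001"  (len 6)
step 1: "1100101"  (len 7)
step 2: "1001010010"  (len 10)
step 3: "00101001001"  (len 11)
step 4: "0101001001"  (len 10)
step 5: "101001001"  (len 9)
step 6: "010010010010"  (len 12)
step 7: "10010010010"  (len 11)
step 8: "00100100100010"  (len 14)
step 9: "0100100100010"  (len 13)
step 10: "100100100010"  (len 12)
step 11: "0010010001001"  (len 13)
step 12: "010010001001"  (len 12)

12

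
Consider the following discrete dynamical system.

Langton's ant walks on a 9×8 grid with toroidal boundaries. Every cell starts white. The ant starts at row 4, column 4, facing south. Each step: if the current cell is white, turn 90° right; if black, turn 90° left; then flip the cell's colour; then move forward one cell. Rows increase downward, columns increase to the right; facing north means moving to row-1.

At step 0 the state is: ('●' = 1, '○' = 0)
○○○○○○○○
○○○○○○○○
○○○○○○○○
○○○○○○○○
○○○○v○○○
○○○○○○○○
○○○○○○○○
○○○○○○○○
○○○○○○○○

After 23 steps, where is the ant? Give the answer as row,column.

step 0: ○○○○○○○○
○○○○○○○○
○○○○○○○○
○○○○○○○○
○○○○v○○○
○○○○○○○○
○○○○○○○○
○○○○○○○○
○○○○○○○○
step 1: ○○○○○○○○
○○○○○○○○
○○○○○○○○
○○○○○○○○
○○○<●○○○
○○○○○○○○
○○○○○○○○
○○○○○○○○
○○○○○○○○
step 2: ○○○○○○○○
○○○○○○○○
○○○○○○○○
○○○^○○○○
○○○●●○○○
○○○○○○○○
○○○○○○○○
○○○○○○○○
○○○○○○○○
step 3: ○○○○○○○○
○○○○○○○○
○○○○○○○○
○○○●>○○○
○○○●●○○○
○○○○○○○○
○○○○○○○○
○○○○○○○○
○○○○○○○○
step 4: ○○○○○○○○
○○○○○○○○
○○○○○○○○
○○○●●○○○
○○○●v○○○
○○○○○○○○
○○○○○○○○
○○○○○○○○
○○○○○○○○
step 5: ○○○○○○○○
○○○○○○○○
○○○○○○○○
○○○●●○○○
○○○●○>○○
○○○○○○○○
○○○○○○○○
○○○○○○○○
○○○○○○○○
step 6: ○○○○○○○○
○○○○○○○○
○○○○○○○○
○○○●●○○○
○○○●○●○○
○○○○○v○○
○○○○○○○○
○○○○○○○○
○○○○○○○○
step 7: ○○○○○○○○
○○○○○○○○
○○○○○○○○
○○○●●○○○
○○○●○●○○
○○○○<●○○
○○○○○○○○
○○○○○○○○
○○○○○○○○
step 8: ○○○○○○○○
○○○○○○○○
○○○○○○○○
○○○●●○○○
○○○●^●○○
○○○○●●○○
○○○○○○○○
○○○○○○○○
○○○○○○○○
step 9: ○○○○○○○○
○○○○○○○○
○○○○○○○○
○○○●●○○○
○○○●●>○○
○○○○●●○○
○○○○○○○○
○○○○○○○○
○○○○○○○○
step 10: ○○○○○○○○
○○○○○○○○
○○○○○○○○
○○○●●^○○
○○○●●○○○
○○○○●●○○
○○○○○○○○
○○○○○○○○
○○○○○○○○
step 11: ○○○○○○○○
○○○○○○○○
○○○○○○○○
○○○●●●>○
○○○●●○○○
○○○○●●○○
○○○○○○○○
○○○○○○○○
○○○○○○○○
step 12: ○○○○○○○○
○○○○○○○○
○○○○○○○○
○○○●●●●○
○○○●●○v○
○○○○●●○○
○○○○○○○○
○○○○○○○○
○○○○○○○○
step 13: ○○○○○○○○
○○○○○○○○
○○○○○○○○
○○○●●●●○
○○○●●<●○
○○○○●●○○
○○○○○○○○
○○○○○○○○
○○○○○○○○
step 14: ○○○○○○○○
○○○○○○○○
○○○○○○○○
○○○●●^●○
○○○●●●●○
○○○○●●○○
○○○○○○○○
○○○○○○○○
○○○○○○○○
step 15: ○○○○○○○○
○○○○○○○○
○○○○○○○○
○○○●<○●○
○○○●●●●○
○○○○●●○○
○○○○○○○○
○○○○○○○○
○○○○○○○○
step 16: ○○○○○○○○
○○○○○○○○
○○○○○○○○
○○○●○○●○
○○○●v●●○
○○○○●●○○
○○○○○○○○
○○○○○○○○
○○○○○○○○
step 17: ○○○○○○○○
○○○○○○○○
○○○○○○○○
○○○●○○●○
○○○●○>●○
○○○○●●○○
○○○○○○○○
○○○○○○○○
○○○○○○○○
step 18: ○○○○○○○○
○○○○○○○○
○○○○○○○○
○○○●○^●○
○○○●○○●○
○○○○●●○○
○○○○○○○○
○○○○○○○○
○○○○○○○○
step 19: ○○○○○○○○
○○○○○○○○
○○○○○○○○
○○○●○●>○
○○○●○○●○
○○○○●●○○
○○○○○○○○
○○○○○○○○
○○○○○○○○
step 20: ○○○○○○○○
○○○○○○○○
○○○○○○^○
○○○●○●○○
○○○●○○●○
○○○○●●○○
○○○○○○○○
○○○○○○○○
○○○○○○○○
step 21: ○○○○○○○○
○○○○○○○○
○○○○○○●>
○○○●○●○○
○○○●○○●○
○○○○●●○○
○○○○○○○○
○○○○○○○○
○○○○○○○○
step 22: ○○○○○○○○
○○○○○○○○
○○○○○○●●
○○○●○●○v
○○○●○○●○
○○○○●●○○
○○○○○○○○
○○○○○○○○
○○○○○○○○
step 23: ○○○○○○○○
○○○○○○○○
○○○○○○●●
○○○●○●<●
○○○●○○●○
○○○○●●○○
○○○○○○○○
○○○○○○○○
○○○○○○○○

3,6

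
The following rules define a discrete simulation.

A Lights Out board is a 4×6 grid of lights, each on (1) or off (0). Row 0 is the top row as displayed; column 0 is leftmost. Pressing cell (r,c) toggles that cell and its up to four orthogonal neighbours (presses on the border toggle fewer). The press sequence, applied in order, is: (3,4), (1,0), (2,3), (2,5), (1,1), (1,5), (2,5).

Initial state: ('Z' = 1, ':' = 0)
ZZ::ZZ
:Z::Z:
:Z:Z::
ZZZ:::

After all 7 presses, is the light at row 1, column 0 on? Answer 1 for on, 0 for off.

step 0: ZZ::ZZ
:Z::Z:
:Z:Z::
ZZZ:::
step 1: ZZ::ZZ
:Z::Z:
:Z:ZZ:
ZZZZZZ
step 2: :Z::ZZ
Z:::Z:
ZZ:ZZ:
ZZZZZZ
step 3: :Z::ZZ
Z::ZZ:
ZZZ:::
ZZZ:ZZ
step 4: :Z::ZZ
Z::ZZZ
ZZZ:ZZ
ZZZ:Z:
step 5: ::::ZZ
:ZZZZZ
Z:Z:ZZ
ZZZ:Z:
step 6: ::::Z:
:ZZZ::
Z:Z:Z:
ZZZ:Z:
step 7: ::::Z:
:ZZZ:Z
Z:Z::Z
ZZZ:ZZ

0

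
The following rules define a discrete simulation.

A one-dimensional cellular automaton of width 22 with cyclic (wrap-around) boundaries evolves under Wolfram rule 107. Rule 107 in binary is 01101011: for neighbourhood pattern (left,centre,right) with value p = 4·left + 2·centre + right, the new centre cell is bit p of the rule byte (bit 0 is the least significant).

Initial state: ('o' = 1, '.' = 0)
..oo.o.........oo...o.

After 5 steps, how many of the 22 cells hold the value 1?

t=0: ..oo.o.........oo...o.
t=1: ooooo..oooooooooo.oo..
t=2: o...o.oo........oooo.o
t=3: o.oo.ooo.oooooooo..ooo
t=4: oooooo.ooo......o.oo..
t=5: o....ooo.o.ooooo.ooo.o

14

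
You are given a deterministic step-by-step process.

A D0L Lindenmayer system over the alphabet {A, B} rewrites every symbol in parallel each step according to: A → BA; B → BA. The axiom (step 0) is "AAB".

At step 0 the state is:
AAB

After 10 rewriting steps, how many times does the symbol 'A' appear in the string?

1536

gen 0: AAB
gen 1: BABABA
gen 2: BABABABABABA
gen 3: BABABABABABABABABABABABA
gen 4: BABABABABABABABABABABABABABABABABABABABABABABABA
gen 5: BABABABABABABABABABABABABABABABABABABABABABABABABABABABABABABABABABABABABABABABABABABABABABABABA
gen 6: BABABABABABABABABABABABABABABABABABABABABABABABABABABABABA…BABABABABABABABABABABABABABABABABABABABABABABABABABABABABA  (len 192)
gen 7: BABABABABABABABABABABABABABABABABABABABABABABABABABABABABA…BABABABABABABABABABABABABABABABABABABABABABABABABABABABABA  (len 384)
gen 8: BABABABABABABABABABABABABABABABABABABABABABABABABABABABABA…BABABABABABABABABABABABABABABABABABABABABABABABABABABABABA  (len 768)
gen 9: BABABABABABABABABABABABABABABABABABABABABABABABABABABABABA…BABABABABABABABABABABABABABABABABABABABABABABABABABABABABA  (len 1536)
gen 10: BABABABABABABABABABABABABABABABABABABABABABABABABABABABABA…BABABABABABABABABABABABABABABABABABABABABABABABABABABABABA  (len 3072)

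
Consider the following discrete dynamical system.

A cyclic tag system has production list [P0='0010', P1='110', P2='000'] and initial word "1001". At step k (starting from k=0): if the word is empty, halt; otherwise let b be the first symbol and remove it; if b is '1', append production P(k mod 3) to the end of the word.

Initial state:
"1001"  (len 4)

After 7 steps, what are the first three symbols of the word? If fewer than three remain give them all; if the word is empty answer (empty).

k=0  "1001"  (len 4)
k=1  "0010010"  (len 7)
k=2  "010010"  (len 6)
k=3  "10010"  (len 5)
k=4  "00100010"  (len 8)
k=5  "0100010"  (len 7)
k=6  "100010"  (len 6)
k=7  "000100010"  (len 9)

000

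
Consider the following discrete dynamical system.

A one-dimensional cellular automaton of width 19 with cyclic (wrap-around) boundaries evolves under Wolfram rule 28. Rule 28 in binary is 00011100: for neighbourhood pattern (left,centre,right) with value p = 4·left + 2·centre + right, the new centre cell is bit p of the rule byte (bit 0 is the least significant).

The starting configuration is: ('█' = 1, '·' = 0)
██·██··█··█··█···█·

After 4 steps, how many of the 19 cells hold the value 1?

t=0: ██·██··█··█··█···█·
t=1: █··█·█·██·██·██··█·
t=2: ██·█·█·█··█··█·█·█·
t=3: █··█·█·██·██·█·█·█·
t=4: ██·█·█·█··█··█·█·█·

9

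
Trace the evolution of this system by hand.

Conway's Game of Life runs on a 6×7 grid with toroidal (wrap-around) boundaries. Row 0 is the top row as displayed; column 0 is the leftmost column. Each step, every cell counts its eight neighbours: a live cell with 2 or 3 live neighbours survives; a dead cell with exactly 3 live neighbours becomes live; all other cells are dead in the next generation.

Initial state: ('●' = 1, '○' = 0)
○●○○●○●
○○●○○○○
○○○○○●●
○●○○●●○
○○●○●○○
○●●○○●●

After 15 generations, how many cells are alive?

2

t=0: ○●○○●○●
○○●○○○○
○○○○○●●
○●○○●●○
○○●○●○○
○●●○○●●
t=1: ○●○●○○●
●○○○○○●
○○○○●●●
○○○●●○●
●○●○●○●
○●●○●○●
t=2: ○●○●○○●
○○○○●○○
○○○●●○○
○○○○○○○
○○●○●○●
○○○○●○●
t=3: ●○○●●○○
○○●○●●○
○○○●●○○
○○○○●●○
○○○●○○○
○○●○●○●
t=4: ○●●○○○●
○○●○○●○
○○○○○○○
○○○○○●○
○○○●○○○
○○●○●●○
t=5: ○●●○●○●
○●●○○○○
○○○○○○○
○○○○○○○
○○○●○●○
○●●○●●○
t=6: ○○○○●○○
●●●●○○○
○○○○○○○
○○○○○○○
○○●●○●○
●●○○○○●
t=7: ○○○●○○●
○●●●○○○
○●●○○○○
○○○○○○○
●●●○○○●
●●●●●●●
t=8: ○○○○○○●
●●○●○○○
○●○●○○○
○○○○○○○
○○○○●○○
○○○○●○○
t=9: ●○○○○○○
●●○○○○○
●●○○○○○
○○○○○○○
○○○○○○○
○○○○○●○
t=10: ●●○○○○●
○○○○○○●
●●○○○○○
○○○○○○○
○○○○○○○
○○○○○○○
t=11: ●○○○○○●
○○○○○○●
●○○○○○○
○○○○○○○
○○○○○○○
●○○○○○○
t=12: ●○○○○○●
○○○○○○●
○○○○○○○
○○○○○○○
○○○○○○○
●○○○○○●
t=13: ○○○○○●○
●○○○○○●
○○○○○○○
○○○○○○○
○○○○○○○
●○○○○○●
t=14: ○○○○○●○
○○○○○○●
○○○○○○○
○○○○○○○
○○○○○○○
○○○○○○●
t=15: ○○○○○●●
○○○○○○○
○○○○○○○
○○○○○○○
○○○○○○○
○○○○○○○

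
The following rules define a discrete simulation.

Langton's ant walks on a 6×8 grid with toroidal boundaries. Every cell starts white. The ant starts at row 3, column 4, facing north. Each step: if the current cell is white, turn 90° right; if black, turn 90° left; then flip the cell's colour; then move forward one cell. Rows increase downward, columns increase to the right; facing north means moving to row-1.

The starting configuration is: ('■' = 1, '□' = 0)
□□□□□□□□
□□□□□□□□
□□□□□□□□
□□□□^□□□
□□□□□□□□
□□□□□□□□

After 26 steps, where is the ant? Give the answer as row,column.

[0] □□□□□□□□
□□□□□□□□
□□□□□□□□
□□□□^□□□
□□□□□□□□
□□□□□□□□
[1] □□□□□□□□
□□□□□□□□
□□□□□□□□
□□□□■>□□
□□□□□□□□
□□□□□□□□
[2] □□□□□□□□
□□□□□□□□
□□□□□□□□
□□□□■■□□
□□□□□v□□
□□□□□□□□
[3] □□□□□□□□
□□□□□□□□
□□□□□□□□
□□□□■■□□
□□□□<■□□
□□□□□□□□
[4] □□□□□□□□
□□□□□□□□
□□□□□□□□
□□□□^■□□
□□□□■■□□
□□□□□□□□
[5] □□□□□□□□
□□□□□□□□
□□□□□□□□
□□□<□■□□
□□□□■■□□
□□□□□□□□
[6] □□□□□□□□
□□□□□□□□
□□□^□□□□
□□□■□■□□
□□□□■■□□
□□□□□□□□
[7] □□□□□□□□
□□□□□□□□
□□□■>□□□
□□□■□■□□
□□□□■■□□
□□□□□□□□
[8] □□□□□□□□
□□□□□□□□
□□□■■□□□
□□□■v■□□
□□□□■■□□
□□□□□□□□
[9] □□□□□□□□
□□□□□□□□
□□□■■□□□
□□□<■■□□
□□□□■■□□
□□□□□□□□
[10] □□□□□□□□
□□□□□□□□
□□□■■□□□
□□□□■■□□
□□□v■■□□
□□□□□□□□
[11] □□□□□□□□
□□□□□□□□
□□□■■□□□
□□□□■■□□
□□<■■■□□
□□□□□□□□
[12] □□□□□□□□
□□□□□□□□
□□□■■□□□
□□^□■■□□
□□■■■■□□
□□□□□□□□
[13] □□□□□□□□
□□□□□□□□
□□□■■□□□
□□■>■■□□
□□■■■■□□
□□□□□□□□
[14] □□□□□□□□
□□□□□□□□
□□□■■□□□
□□■■■■□□
□□■v■■□□
□□□□□□□□
[15] □□□□□□□□
□□□□□□□□
□□□■■□□□
□□■■■■□□
□□■□>■□□
□□□□□□□□
[16] □□□□□□□□
□□□□□□□□
□□□■■□□□
□□■■^■□□
□□■□□■□□
□□□□□□□□
[17] □□□□□□□□
□□□□□□□□
□□□■■□□□
□□■<□■□□
□□■□□■□□
□□□□□□□□
[18] □□□□□□□□
□□□□□□□□
□□□■■□□□
□□■□□■□□
□□■v□■□□
□□□□□□□□
[19] □□□□□□□□
□□□□□□□□
□□□■■□□□
□□■□□■□□
□□<■□■□□
□□□□□□□□
[20] □□□□□□□□
□□□□□□□□
□□□■■□□□
□□■□□■□□
□□□■□■□□
□□v□□□□□
[21] □□□□□□□□
□□□□□□□□
□□□■■□□□
□□■□□■□□
□□□■□■□□
□<■□□□□□
[22] □□□□□□□□
□□□□□□□□
□□□■■□□□
□□■□□■□□
□^□■□■□□
□■■□□□□□
[23] □□□□□□□□
□□□□□□□□
□□□■■□□□
□□■□□■□□
□■>■□■□□
□■■□□□□□
[24] □□□□□□□□
□□□□□□□□
□□□■■□□□
□□■□□■□□
□■■■□■□□
□■v□□□□□
[25] □□□□□□□□
□□□□□□□□
□□□■■□□□
□□■□□■□□
□■■■□■□□
□■□>□□□□
[26] □□□v□□□□
□□□□□□□□
□□□■■□□□
□□■□□■□□
□■■■□■□□
□■□■□□□□

0,3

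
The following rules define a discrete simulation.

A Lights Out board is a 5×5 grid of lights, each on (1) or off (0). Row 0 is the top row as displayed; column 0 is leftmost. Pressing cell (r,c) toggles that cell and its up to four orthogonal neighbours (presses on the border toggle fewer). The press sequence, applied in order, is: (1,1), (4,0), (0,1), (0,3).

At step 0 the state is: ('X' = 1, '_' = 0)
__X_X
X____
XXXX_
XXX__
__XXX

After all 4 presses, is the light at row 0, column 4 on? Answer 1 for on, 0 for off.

0

k=0  __X_X
X____
XXXX_
XXX__
__XXX
k=1  _XX_X
_XX__
X_XX_
XXX__
__XXX
k=2  _XX_X
_XX__
X_XX_
_XX__
XXXXX
k=3  X___X
__X__
X_XX_
_XX__
XXXXX
k=4  X_XX_
__XX_
X_XX_
_XX__
XXXXX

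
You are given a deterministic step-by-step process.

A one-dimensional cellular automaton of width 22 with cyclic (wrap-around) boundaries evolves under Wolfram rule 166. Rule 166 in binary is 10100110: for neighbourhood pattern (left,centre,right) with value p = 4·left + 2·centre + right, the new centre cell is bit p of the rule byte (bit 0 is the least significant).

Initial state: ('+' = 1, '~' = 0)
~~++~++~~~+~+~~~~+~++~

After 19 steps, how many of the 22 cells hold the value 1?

9

gen 0: ~~++~++~~~+~+~~~~+~++~
gen 1: ~+~~+~~~~++++~~~+++~~~
gen 2: ++~++~~~+~++~~~+~+~~~~
gen 3: ~~+~~~~+++~~~~++++~~~+
gen 4: ~++~~~+~+~~~~+~++~~~++
gen 5: +~~~~++++~~~+++~~~~+~~
gen 6: +~~~+~++~~~+~+~~~~++~+
gen 7: ~~~+++~~~~++++~~~+~~+~
gen 8: ~~+~+~~~~+~++~~~++~++~
gen 9: ~++++~~~+++~~~~+~~+~~~
gen 10: +~++~~~+~+~~~~++~++~~~
gen 11: ++~~~~++++~~~+~~+~~~~+
gen 12: +~~~~+~++~~~++~++~~~+~
gen 13: +~~~+++~~~~+~~+~~~~+++
gen 14: ~~~+~+~~~~++~++~~~+~++
gen 15: ~~++++~~~+~~+~~~~+++~~
gen 16: ~+~++~~~++~++~~~+~+~~~
gen 17: +++~~~~+~~+~~~~++++~~~
gen 18: ~+~~~~++~++~~~+~++~~~+
gen 19: ++~~~+~~+~~~~+++~~~~++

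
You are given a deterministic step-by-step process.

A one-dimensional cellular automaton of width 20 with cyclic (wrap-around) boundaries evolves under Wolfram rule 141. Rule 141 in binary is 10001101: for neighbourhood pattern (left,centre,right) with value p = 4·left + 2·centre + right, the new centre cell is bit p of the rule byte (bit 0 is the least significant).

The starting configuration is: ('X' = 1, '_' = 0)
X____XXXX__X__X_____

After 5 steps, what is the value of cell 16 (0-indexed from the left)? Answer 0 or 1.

k=0  X____XXXX__X__X_____
k=1  X_XX_XXX___X__X_XXX_
k=2  X_X__XX__X_X__X_XX__
k=3  X_X__X___X_X__X_X___
k=4  X_X__X_X_X_X__X_X_X_
k=5  X_X__X_X_X_X__X_X_X_

1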